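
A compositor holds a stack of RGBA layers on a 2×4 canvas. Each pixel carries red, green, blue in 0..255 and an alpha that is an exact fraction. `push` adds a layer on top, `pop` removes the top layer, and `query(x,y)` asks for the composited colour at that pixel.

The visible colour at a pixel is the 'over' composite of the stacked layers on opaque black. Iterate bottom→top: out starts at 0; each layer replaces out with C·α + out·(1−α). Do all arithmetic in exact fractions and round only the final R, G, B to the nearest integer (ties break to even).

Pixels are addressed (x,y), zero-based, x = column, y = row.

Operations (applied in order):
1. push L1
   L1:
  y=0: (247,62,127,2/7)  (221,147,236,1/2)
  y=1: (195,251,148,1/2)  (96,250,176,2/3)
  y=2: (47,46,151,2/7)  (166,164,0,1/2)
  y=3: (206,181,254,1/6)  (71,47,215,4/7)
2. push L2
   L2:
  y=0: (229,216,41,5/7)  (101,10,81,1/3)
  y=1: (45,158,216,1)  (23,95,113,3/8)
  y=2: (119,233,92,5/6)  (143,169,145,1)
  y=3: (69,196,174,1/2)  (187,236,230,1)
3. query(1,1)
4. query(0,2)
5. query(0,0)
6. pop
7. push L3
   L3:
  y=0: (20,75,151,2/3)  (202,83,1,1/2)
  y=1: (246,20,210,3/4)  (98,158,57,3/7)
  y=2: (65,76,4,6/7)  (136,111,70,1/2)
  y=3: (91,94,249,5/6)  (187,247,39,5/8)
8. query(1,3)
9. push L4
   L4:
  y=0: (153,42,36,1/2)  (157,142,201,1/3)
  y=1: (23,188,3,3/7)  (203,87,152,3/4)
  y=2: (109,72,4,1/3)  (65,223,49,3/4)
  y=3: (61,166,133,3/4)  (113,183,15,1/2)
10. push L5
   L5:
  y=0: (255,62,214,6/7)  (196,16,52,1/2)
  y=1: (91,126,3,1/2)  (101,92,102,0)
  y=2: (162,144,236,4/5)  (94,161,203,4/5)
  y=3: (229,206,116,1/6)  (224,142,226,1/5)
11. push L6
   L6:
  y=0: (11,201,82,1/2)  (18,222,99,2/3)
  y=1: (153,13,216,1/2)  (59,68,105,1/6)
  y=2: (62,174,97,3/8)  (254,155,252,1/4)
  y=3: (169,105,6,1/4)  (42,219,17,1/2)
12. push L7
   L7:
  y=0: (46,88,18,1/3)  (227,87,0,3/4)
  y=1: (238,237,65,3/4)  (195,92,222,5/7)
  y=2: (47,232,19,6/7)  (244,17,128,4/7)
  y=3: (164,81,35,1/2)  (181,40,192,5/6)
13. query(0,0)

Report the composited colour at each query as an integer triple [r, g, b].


at x=1,y=1 over L1,L2:
+L1 (α=2/3) → [64, 500/3, 352/3]
+L2 (α=3/8) → [389/8, 3355/24, 2777/24]
= [49, 140, 116]

query (0,2) [L1,L2] — begin 0,0,0
+L1 (α=2/7) → [94/7, 92/7, 302/7]
+L2 (α=5/6) → [4259/42, 2749/14, 587/7]
= [101, 196, 84]

at x=0,y=0 over L1,L2:
after L1 α=2/7: [494/7, 124/7, 254/7]
after L2 α=5/7: [9003/49, 7808/49, 1943/49]
→ [184, 159, 40]

(1,3) stack=L1,L3; from [0,0,0]:
+L1 (α=4/7) → [284/7, 188/7, 860/7]
+L3 (α=5/8) → [7397/56, 9209/56, 3945/56]
rounded: [132, 164, 70]

at x=0,y=0 over L1,L3,L4,L5,L6,L7:
L1 α=2/7: [494/7, 124/7, 254/7]
L3 α=2/3: [258/7, 1174/21, 2368/21]
L4 α=1/2: [1329/14, 1028/21, 1562/21]
L5 α=6/7: [22749/98, 8840/147, 28526/147]
L6 α=1/2: [23827/196, 38387/294, 20290/147]
L7 α=1/3: [9445/98, 51323/441, 43226/441]
→ [96, 116, 98]


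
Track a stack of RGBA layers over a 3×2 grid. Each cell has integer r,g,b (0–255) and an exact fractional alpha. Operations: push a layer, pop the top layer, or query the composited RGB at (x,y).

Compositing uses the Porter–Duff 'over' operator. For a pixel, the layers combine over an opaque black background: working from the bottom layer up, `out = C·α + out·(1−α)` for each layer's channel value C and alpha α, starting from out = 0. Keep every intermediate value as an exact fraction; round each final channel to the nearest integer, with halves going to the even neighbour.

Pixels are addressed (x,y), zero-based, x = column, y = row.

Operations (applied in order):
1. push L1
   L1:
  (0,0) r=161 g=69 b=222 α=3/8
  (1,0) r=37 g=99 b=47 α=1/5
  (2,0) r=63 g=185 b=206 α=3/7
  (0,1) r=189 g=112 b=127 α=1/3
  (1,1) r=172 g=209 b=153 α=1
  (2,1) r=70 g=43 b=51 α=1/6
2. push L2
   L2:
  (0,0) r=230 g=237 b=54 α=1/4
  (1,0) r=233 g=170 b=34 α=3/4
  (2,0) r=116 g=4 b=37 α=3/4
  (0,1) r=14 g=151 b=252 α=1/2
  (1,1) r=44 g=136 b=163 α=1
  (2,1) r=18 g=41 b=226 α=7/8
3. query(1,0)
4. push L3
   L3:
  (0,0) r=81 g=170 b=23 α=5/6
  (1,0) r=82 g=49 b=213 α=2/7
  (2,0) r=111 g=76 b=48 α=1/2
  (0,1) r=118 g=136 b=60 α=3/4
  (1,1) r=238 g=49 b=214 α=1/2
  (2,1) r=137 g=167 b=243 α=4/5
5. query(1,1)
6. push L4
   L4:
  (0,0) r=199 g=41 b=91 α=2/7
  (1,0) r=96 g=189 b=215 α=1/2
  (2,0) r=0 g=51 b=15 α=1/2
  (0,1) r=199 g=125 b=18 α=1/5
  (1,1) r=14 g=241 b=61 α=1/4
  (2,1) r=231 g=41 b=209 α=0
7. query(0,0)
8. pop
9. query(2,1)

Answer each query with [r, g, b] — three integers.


query (1,0) [L1,L2] — begin 0,0,0
L1 α=1/5: [37/5, 99/5, 47/5]
L2 α=3/4: [883/5, 2649/20, 557/20]
= [177, 132, 28]

(1,1) stack=L1,L2,L3; from [0,0,0]:
L1 α=1: [172, 209, 153]
L2 α=1: [44, 136, 163]
L3 α=1/2: [141, 185/2, 377/2]
= [141, 92, 188]

query (0,0) [L1,L2,L3,L4] — begin 0,0,0
L1 α=3/8: [483/8, 207/8, 333/4]
L2 α=1/4: [3289/32, 2517/32, 1215/16]
L3 α=5/6: [16249/192, 29717/192, 3055/96]
L4 α=2/7: [22523/192, 164329/1344, 32747/672]
rounded: [117, 122, 49]

query (2,1) [L1,L2,L3] — begin 0,0,0
L1 α=1/6: [35/3, 43/6, 17/2]
L2 α=7/8: [413/24, 1765/48, 3181/16]
L3 α=4/5: [2713/24, 33829/240, 18733/80]
→ [113, 141, 234]


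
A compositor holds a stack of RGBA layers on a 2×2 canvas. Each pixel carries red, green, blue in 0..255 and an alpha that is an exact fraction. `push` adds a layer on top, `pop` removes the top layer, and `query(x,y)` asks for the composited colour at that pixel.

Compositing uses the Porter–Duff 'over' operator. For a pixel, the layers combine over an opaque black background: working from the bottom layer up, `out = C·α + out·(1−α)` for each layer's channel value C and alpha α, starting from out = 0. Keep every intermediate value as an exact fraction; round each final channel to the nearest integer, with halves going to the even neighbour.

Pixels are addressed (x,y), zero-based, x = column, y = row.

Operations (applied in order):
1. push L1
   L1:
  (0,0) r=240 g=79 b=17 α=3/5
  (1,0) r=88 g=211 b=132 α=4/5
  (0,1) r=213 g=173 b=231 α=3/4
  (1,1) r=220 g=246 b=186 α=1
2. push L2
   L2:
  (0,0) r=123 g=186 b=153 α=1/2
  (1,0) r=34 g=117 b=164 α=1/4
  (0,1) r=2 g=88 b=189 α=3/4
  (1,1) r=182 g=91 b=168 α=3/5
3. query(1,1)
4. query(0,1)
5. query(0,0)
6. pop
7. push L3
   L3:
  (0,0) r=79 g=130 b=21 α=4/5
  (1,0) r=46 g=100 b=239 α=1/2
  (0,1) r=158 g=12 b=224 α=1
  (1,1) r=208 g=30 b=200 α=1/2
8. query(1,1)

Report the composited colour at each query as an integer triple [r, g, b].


(1,1) stack=L1,L2; from [0,0,0]:
L1 α=1: [220, 246, 186]
L2 α=3/5: [986/5, 153, 876/5]
= [197, 153, 175]

at x=0,y=1 over L1,L2:
L1 α=3/4: [639/4, 519/4, 693/4]
L2 α=3/4: [663/16, 1575/16, 2961/16]
→ [41, 98, 185]

at x=0,y=0 over L1,L2:
L1 α=3/5: [144, 237/5, 51/5]
L2 α=1/2: [267/2, 1167/10, 408/5]
= [134, 117, 82]

at x=1,y=1 over L1,L3:
+L1 (α=1) → [220, 246, 186]
+L3 (α=1/2) → [214, 138, 193]
= [214, 138, 193]


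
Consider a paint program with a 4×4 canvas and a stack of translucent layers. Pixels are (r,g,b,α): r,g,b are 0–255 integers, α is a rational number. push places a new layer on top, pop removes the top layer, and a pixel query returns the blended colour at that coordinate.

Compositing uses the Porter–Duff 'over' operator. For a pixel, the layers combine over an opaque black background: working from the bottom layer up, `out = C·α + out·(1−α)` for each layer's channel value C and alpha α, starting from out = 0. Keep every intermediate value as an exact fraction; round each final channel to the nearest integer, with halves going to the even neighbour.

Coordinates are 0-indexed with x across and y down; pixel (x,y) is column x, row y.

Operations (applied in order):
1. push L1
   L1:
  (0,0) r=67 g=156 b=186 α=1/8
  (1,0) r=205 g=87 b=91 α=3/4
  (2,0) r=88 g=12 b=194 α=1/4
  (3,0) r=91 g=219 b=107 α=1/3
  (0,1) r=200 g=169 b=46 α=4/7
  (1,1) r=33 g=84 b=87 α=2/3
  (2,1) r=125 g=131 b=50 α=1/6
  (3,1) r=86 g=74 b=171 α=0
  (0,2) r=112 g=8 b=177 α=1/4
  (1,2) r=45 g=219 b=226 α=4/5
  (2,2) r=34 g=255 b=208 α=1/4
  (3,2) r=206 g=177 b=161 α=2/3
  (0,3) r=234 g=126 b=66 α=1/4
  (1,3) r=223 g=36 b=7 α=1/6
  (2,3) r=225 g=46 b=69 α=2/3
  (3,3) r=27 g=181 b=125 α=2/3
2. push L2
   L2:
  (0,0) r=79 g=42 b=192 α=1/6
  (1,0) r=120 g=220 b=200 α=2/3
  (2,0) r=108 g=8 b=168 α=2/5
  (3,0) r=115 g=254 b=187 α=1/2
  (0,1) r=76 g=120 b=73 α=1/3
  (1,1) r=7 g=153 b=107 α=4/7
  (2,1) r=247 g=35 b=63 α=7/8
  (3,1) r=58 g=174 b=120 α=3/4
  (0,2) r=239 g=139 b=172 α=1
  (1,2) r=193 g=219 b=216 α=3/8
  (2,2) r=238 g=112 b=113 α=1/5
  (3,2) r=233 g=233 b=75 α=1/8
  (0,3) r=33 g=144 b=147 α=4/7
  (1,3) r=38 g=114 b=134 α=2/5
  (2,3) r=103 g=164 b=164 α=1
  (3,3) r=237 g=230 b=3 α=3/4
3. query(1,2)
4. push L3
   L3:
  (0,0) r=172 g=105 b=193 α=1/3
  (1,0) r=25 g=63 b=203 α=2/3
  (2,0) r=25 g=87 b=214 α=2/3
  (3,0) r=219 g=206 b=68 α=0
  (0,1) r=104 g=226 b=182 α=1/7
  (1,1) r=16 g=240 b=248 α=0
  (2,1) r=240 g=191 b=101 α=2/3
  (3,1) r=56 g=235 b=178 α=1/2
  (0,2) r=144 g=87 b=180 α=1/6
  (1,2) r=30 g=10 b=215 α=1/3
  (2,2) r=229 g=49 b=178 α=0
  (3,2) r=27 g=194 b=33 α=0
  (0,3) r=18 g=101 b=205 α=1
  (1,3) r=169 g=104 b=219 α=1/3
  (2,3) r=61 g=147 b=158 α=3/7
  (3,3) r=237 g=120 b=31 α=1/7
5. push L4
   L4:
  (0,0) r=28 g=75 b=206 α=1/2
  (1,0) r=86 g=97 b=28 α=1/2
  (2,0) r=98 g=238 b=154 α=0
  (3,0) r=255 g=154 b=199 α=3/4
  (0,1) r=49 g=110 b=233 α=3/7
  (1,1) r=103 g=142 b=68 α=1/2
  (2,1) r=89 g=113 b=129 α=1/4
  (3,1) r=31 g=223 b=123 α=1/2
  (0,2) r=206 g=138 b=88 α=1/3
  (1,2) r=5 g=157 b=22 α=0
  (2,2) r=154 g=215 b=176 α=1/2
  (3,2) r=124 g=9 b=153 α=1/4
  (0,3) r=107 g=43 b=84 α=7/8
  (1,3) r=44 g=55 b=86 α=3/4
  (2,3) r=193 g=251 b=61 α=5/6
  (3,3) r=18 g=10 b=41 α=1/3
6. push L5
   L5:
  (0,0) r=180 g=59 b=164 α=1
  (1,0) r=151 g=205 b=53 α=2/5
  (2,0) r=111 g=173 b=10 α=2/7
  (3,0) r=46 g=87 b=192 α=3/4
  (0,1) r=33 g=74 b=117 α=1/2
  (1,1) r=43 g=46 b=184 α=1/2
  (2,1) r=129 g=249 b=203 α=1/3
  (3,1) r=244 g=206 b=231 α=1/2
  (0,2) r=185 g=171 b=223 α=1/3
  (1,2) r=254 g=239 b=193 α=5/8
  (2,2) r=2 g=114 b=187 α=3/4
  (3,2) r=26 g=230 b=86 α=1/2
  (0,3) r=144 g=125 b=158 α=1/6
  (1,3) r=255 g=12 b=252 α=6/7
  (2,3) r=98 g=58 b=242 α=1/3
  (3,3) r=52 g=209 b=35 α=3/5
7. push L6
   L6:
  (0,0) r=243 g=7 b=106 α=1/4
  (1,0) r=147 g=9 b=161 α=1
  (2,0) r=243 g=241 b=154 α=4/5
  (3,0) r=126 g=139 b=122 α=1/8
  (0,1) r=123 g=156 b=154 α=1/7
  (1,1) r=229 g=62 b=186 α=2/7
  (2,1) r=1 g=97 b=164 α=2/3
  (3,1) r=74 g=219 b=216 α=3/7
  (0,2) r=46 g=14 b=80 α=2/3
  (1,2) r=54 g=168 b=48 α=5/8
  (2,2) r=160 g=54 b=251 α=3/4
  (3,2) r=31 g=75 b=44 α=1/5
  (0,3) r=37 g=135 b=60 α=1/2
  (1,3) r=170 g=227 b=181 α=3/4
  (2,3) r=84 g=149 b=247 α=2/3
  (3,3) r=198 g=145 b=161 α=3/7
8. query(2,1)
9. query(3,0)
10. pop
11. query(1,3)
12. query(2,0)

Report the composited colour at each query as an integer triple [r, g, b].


(1,2) stack=L1,L2; from [0,0,0]:
L1 α=4/5: [36, 876/5, 904/5]
L2 α=3/8: [759/8, 1533/8, 194]
= [95, 192, 194]

query (2,1) [L1,L2,L3,L4,L5,L6] — begin 0,0,0
L1 α=1/6: [125/6, 131/6, 25/3]
L2 α=7/8: [10499/48, 1601/48, 337/6]
L3 α=2/3: [33539/144, 19937/144, 1549/18]
L4 α=1/4: [37811/192, 25361/192, 2323/24]
L5 α=1/3: [50195/288, 49265/288, 4759/36]
L6 α=2/3: [50771/864, 105137/864, 16567/108]
→ [59, 122, 153]

(3,0) stack=L1,L2,L3,L4,L5,L6; from [0,0,0]:
+L1 (α=1/3) → [91/3, 73, 107/3]
+L2 (α=1/2) → [218/3, 327/2, 334/3]
+L3 (α=0) → [218/3, 327/2, 334/3]
+L4 (α=3/4) → [2513/12, 1251/8, 2125/12]
+L5 (α=3/4) → [4169/48, 3339/32, 9037/48]
+L6 (α=1/8) → [35231/384, 27821/256, 69115/384]
= [92, 109, 180]

(1,3) stack=L1,L2,L3,L4,L5; from [0,0,0]:
L1 α=1/6: [223/6, 6, 7/6]
L2 α=2/5: [75/2, 246/5, 543/10]
L3 α=1/3: [244/3, 1012/15, 546/5]
L4 α=3/4: [160/3, 3487/60, 459/5]
L5 α=6/7: [4750/21, 7807/420, 8019/35]
= [226, 19, 229]

query (2,0) [L1,L2,L3,L4,L5] — begin 0,0,0
+L1 (α=1/4) → [22, 3, 97/2]
+L2 (α=2/5) → [282/5, 5, 963/10]
+L3 (α=2/3) → [532/15, 179/3, 5243/30]
+L4 (α=0) → [532/15, 179/3, 5243/30]
+L5 (α=2/7) → [1198/21, 1933/21, 5363/42]
→ [57, 92, 128]


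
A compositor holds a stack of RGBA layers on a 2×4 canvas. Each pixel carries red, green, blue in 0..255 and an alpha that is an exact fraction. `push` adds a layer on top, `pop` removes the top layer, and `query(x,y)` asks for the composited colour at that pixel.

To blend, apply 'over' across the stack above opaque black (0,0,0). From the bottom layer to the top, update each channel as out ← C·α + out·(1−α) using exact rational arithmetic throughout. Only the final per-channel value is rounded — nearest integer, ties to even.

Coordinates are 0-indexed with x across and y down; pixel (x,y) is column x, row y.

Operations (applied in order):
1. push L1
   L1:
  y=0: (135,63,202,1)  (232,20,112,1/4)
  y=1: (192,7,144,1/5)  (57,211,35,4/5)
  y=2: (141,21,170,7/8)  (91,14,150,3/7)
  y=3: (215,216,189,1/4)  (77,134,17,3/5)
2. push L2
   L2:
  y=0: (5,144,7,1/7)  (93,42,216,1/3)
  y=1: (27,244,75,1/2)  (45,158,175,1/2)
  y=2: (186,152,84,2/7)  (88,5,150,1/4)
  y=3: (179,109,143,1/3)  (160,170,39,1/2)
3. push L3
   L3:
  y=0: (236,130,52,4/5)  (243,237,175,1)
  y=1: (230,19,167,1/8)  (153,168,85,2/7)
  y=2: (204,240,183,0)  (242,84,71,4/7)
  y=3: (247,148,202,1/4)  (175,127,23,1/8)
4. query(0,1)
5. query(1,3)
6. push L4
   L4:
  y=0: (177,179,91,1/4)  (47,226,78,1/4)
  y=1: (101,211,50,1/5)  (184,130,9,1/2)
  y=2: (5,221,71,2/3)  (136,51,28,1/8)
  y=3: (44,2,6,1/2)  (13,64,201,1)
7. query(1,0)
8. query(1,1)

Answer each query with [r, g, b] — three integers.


(0,1) stack=L1,L2,L3; from [0,0,0]:
+L1 (α=1/5) → [192/5, 7/5, 144/5]
+L2 (α=1/2) → [327/10, 1227/10, 519/10]
+L3 (α=1/8) → [4589/80, 8779/80, 5303/80]
rounded: [57, 110, 66]

query (1,3) [L1,L2,L3] — begin 0,0,0
after L1 α=3/5: [231/5, 402/5, 51/5]
after L2 α=1/2: [1031/10, 626/5, 123/5]
after L3 α=1/8: [8967/80, 5017/40, 122/5]
= [112, 125, 24]

at x=1,y=0 over L1,L2,L3,L4:
after L1 α=1/4: [58, 5, 28]
after L2 α=1/3: [209/3, 52/3, 272/3]
after L3 α=1: [243, 237, 175]
after L4 α=1/4: [194, 937/4, 603/4]
→ [194, 234, 151]

(1,1) stack=L1,L2,L3,L4; from [0,0,0]:
L1 α=4/5: [228/5, 844/5, 28]
L2 α=1/2: [453/10, 817/5, 203/2]
L3 α=2/7: [1065/14, 1153/7, 1355/14]
L4 α=1/2: [3641/28, 2063/14, 1481/28]
rounded: [130, 147, 53]


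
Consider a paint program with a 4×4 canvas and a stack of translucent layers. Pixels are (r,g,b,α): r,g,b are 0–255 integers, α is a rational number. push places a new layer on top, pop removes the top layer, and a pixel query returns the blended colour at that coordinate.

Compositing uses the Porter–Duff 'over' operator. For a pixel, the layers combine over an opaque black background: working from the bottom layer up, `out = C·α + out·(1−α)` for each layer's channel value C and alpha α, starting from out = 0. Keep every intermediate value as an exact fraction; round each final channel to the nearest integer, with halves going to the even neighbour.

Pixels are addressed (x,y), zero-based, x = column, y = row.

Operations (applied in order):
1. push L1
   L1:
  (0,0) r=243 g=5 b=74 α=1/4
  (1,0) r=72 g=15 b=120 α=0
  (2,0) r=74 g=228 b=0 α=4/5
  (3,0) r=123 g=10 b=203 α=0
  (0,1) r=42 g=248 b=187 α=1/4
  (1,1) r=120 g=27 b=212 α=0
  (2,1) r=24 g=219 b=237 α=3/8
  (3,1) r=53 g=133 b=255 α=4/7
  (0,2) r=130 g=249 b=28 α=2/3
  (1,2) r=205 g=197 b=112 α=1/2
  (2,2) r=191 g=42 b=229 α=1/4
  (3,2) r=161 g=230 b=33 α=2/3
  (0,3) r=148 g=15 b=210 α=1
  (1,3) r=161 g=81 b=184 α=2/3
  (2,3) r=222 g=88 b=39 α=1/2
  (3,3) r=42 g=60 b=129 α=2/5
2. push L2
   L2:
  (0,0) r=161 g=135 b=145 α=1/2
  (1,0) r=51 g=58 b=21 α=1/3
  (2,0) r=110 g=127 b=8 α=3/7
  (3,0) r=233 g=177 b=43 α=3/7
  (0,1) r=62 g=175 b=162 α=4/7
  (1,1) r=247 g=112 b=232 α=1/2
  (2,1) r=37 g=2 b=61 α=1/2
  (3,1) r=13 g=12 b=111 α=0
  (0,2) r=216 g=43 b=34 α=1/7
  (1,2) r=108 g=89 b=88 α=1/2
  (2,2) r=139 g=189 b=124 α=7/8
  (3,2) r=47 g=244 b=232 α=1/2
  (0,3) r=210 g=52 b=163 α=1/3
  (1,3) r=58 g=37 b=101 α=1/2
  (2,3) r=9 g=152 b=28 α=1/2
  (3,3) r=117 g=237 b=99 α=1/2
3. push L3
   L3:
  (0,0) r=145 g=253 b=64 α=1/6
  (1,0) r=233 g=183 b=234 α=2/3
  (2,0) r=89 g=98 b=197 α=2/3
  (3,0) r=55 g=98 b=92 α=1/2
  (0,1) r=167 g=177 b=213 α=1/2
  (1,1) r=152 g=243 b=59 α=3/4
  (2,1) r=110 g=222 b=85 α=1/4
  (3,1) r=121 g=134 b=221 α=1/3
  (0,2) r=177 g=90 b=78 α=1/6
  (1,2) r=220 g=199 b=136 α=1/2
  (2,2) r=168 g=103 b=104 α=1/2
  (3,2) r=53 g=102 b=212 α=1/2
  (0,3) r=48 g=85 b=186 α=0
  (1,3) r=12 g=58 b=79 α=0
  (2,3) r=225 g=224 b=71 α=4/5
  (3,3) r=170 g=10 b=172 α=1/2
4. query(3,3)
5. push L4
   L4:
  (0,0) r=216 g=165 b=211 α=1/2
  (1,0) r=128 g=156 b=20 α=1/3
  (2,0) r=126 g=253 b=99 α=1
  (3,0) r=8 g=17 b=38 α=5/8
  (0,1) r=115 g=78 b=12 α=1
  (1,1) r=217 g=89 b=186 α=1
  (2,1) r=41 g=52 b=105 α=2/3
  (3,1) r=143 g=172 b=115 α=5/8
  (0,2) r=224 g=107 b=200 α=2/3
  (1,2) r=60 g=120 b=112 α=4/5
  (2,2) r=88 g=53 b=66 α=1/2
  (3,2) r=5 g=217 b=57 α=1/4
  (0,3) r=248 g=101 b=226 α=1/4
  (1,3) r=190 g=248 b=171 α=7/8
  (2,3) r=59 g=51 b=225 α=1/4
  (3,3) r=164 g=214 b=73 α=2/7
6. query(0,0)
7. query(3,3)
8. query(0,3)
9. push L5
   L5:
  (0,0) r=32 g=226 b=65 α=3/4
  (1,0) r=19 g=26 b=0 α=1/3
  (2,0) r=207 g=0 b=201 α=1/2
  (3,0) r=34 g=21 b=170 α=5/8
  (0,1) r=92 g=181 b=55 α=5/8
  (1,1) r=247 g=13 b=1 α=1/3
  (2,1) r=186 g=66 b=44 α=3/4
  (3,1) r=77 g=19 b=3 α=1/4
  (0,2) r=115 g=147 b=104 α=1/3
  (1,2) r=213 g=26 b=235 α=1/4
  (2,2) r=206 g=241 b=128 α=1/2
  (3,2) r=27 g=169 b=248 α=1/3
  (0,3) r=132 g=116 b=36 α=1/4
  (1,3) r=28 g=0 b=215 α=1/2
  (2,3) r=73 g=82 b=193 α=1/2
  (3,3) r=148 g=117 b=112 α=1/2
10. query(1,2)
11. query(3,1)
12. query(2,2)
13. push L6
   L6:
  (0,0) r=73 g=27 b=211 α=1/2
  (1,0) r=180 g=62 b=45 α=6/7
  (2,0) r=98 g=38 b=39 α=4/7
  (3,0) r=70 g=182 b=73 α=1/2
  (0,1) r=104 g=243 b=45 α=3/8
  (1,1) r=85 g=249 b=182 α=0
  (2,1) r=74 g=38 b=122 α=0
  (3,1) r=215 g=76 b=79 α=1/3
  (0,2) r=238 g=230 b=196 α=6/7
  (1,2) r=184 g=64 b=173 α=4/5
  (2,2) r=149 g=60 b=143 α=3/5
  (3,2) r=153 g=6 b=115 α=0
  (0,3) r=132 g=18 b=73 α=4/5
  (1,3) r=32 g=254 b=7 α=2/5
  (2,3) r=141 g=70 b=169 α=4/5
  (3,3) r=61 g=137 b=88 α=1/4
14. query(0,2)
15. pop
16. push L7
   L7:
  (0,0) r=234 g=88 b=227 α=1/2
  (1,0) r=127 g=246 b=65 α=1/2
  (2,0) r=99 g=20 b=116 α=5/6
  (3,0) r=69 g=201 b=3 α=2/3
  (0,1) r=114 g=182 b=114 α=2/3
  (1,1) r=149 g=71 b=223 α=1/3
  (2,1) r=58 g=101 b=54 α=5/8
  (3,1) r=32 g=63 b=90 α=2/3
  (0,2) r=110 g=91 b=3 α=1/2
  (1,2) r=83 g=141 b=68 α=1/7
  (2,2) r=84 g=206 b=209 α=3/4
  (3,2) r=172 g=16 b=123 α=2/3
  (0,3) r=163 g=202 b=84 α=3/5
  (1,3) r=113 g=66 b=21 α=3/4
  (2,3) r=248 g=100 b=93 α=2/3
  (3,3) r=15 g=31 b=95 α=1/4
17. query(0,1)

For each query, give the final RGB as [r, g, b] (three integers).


(3,3) stack=L1,L2,L3; from [0,0,0]:
+L1 (α=2/5) → [84/5, 24, 258/5]
+L2 (α=1/2) → [669/10, 261/2, 753/10]
+L3 (α=1/2) → [2369/20, 281/4, 2473/20]
→ [118, 70, 124]

(0,0) stack=L1,L2,L3,L4; from [0,0,0]:
L1 α=1/4: [243/4, 5/4, 37/2]
L2 α=1/2: [887/8, 545/8, 327/4]
L3 α=1/6: [1865/16, 1583/16, 1891/24]
L4 α=1/2: [5321/32, 4223/32, 6955/48]
→ [166, 132, 145]

query (3,3) [L1,L2,L3,L4] — begin 0,0,0
after L1 α=2/5: [84/5, 24, 258/5]
after L2 α=1/2: [669/10, 261/2, 753/10]
after L3 α=1/2: [2369/20, 281/4, 2473/20]
after L4 α=2/7: [3681/28, 3117/28, 3057/28]
→ [131, 111, 109]

(0,3) stack=L1,L2,L3,L4; from [0,0,0]:
after L1 α=1: [148, 15, 210]
after L2 α=1/3: [506/3, 82/3, 583/3]
after L3 α=0: [506/3, 82/3, 583/3]
after L4 α=1/4: [377/2, 183/4, 809/4]
= [188, 46, 202]

at x=1,y=2 over L1,L2,L3,L4,L5:
L1 α=1/2: [205/2, 197/2, 56]
L2 α=1/2: [421/4, 375/4, 72]
L3 α=1/2: [1301/8, 1171/8, 104]
L4 α=4/5: [3221/40, 5011/40, 552/5]
L5 α=1/4: [18183/160, 16073/160, 2831/20]
= [114, 100, 142]

at x=3,y=1 over L1,L2,L3,L4,L5:
after L1 α=4/7: [212/7, 76, 1020/7]
after L2 α=0: [212/7, 76, 1020/7]
after L3 α=1/3: [1271/21, 286/3, 3587/21]
after L4 α=5/8: [1569/14, 573/4, 1903/14]
after L5 α=1/4: [5785/56, 1795/16, 5751/56]
rounded: [103, 112, 103]

at x=2,y=2 over L1,L2,L3,L4,L5:
after L1 α=1/4: [191/4, 21/2, 229/4]
after L2 α=7/8: [4083/32, 2667/16, 3701/32]
after L3 α=1/2: [9459/64, 4315/32, 7029/64]
after L4 α=1/2: [15091/128, 6011/64, 11253/128]
after L5 α=1/2: [41459/256, 21435/128, 27637/256]
rounded: [162, 167, 108]

query (0,2) [L1,L2,L3,L4,L5,L6] — begin 0,0,0
after L1 α=2/3: [260/3, 166, 56/3]
after L2 α=1/7: [736/7, 1039/7, 146/7]
after L3 α=1/6: [4919/42, 5825/42, 638/21]
after L4 α=2/3: [23735/126, 14813/126, 9038/63]
after L5 α=1/3: [30980/189, 24074/189, 24628/189]
after L6 α=6/7: [300872/1323, 284894/1323, 246892/1323]
→ [227, 215, 187]

query (0,1) [L1,L2,L3,L4,L5,L7] — begin 0,0,0
+L1 (α=1/4) → [21/2, 62, 187/4]
+L2 (α=4/7) → [559/14, 886/7, 3153/28]
+L3 (α=1/2) → [2897/28, 2125/14, 9117/56]
+L4 (α=1) → [115, 78, 12]
+L5 (α=5/8) → [805/8, 1139/8, 311/8]
+L7 (α=2/3) → [2629/24, 4051/24, 2135/24]
→ [110, 169, 89]


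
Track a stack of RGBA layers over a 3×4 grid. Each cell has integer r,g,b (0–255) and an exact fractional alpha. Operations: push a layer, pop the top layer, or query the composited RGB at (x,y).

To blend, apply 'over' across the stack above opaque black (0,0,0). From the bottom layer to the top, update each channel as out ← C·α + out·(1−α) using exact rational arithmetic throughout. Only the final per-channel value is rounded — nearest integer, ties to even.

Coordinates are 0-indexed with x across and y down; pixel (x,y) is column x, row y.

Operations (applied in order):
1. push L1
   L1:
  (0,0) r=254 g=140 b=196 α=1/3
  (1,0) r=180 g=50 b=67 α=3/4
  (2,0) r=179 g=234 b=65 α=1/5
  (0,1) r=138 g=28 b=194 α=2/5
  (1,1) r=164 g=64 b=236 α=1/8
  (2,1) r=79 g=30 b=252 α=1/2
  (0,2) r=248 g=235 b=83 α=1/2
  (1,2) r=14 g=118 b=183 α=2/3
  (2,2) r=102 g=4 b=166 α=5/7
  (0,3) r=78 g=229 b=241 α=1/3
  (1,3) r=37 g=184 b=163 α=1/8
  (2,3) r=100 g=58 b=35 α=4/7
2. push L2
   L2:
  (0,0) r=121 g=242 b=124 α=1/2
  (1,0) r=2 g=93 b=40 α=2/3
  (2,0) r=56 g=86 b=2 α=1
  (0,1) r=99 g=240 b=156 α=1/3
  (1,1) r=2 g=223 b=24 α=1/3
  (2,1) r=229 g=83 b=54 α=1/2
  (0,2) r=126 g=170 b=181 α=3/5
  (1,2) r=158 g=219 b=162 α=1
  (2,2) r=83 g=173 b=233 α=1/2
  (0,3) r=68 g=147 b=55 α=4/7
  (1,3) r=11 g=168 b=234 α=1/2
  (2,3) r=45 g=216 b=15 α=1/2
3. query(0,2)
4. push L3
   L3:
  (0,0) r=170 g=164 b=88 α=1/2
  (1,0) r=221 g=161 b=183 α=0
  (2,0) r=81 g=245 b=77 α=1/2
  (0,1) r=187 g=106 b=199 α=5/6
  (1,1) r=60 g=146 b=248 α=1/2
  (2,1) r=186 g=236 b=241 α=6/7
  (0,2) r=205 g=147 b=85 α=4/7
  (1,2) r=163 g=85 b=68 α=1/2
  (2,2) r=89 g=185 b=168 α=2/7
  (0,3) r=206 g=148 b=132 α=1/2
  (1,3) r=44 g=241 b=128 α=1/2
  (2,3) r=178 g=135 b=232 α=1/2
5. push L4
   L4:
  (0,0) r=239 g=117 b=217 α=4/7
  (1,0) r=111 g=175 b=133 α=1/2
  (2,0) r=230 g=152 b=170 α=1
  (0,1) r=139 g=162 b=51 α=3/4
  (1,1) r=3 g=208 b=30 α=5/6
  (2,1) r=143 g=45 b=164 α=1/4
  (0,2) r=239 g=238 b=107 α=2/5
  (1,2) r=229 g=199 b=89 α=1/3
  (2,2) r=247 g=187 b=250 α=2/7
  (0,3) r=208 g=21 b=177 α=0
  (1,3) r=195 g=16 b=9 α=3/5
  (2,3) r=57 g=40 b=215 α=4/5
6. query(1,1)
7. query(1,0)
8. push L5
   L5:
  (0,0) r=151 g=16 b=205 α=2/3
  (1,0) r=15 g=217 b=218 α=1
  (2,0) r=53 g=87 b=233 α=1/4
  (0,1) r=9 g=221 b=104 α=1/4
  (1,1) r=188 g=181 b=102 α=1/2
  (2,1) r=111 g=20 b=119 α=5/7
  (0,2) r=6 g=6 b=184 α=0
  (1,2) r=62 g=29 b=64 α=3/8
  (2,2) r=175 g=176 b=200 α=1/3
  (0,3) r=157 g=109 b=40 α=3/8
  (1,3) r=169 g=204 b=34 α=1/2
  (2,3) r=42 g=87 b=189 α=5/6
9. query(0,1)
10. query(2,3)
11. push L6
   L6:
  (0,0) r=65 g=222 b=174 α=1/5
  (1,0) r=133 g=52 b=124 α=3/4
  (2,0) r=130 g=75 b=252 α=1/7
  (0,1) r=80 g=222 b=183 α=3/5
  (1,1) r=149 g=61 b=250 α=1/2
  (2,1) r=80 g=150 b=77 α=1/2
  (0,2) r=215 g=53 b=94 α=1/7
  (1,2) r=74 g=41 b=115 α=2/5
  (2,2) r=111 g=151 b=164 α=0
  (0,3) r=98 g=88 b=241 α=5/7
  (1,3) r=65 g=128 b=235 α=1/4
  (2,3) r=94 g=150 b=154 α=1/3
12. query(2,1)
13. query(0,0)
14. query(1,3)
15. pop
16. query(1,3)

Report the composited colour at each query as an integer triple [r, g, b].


(0,2) stack=L1,L2; from [0,0,0]:
+L1 (α=1/2) → [124, 235/2, 83/2]
+L2 (α=3/5) → [626/5, 149, 626/5]
→ [125, 149, 125]

at x=1,y=1 over L1,L2,L3,L4:
after L1 α=1/8: [41/2, 8, 59/2]
after L2 α=1/3: [43/3, 239/3, 83/3]
after L3 α=1/2: [223/6, 677/6, 827/6]
after L4 α=5/6: [313/36, 6917/36, 1727/36]
→ [9, 192, 48]

query (1,0) [L1,L2,L3,L4] — begin 0,0,0
+L1 (α=3/4) → [135, 75/2, 201/4]
+L2 (α=2/3) → [139/3, 149/2, 521/12]
+L3 (α=0) → [139/3, 149/2, 521/12]
+L4 (α=1/2) → [236/3, 499/4, 2117/24]
rounded: [79, 125, 88]

query (0,1) [L1,L2,L3,L4,L5] — begin 0,0,0
after L1 α=2/5: [276/5, 56/5, 388/5]
after L2 α=1/3: [349/5, 1312/15, 1556/15]
after L3 α=5/6: [2512/15, 4631/45, 16481/90]
after L4 α=3/4: [8767/60, 26501/180, 30251/360]
after L5 α=1/4: [8947/80, 39761/240, 42731/480]
rounded: [112, 166, 89]

query (2,3) [L1,L2,L3,L4,L5] — begin 0,0,0
after L1 α=4/7: [400/7, 232/7, 20]
after L2 α=1/2: [715/14, 872/7, 35/2]
after L3 α=1/2: [3207/28, 1817/14, 499/4]
after L4 α=4/5: [9591/140, 4057/70, 3939/20]
after L5 α=5/6: [12997/280, 34507/420, 7613/40]
= [46, 82, 190]

(2,1) stack=L1,L2,L3,L4,L5,L6; from [0,0,0]:
after L1 α=1/2: [79/2, 15, 126]
after L2 α=1/2: [537/4, 49, 90]
after L3 α=6/7: [5001/28, 1465/7, 1536/7]
after L4 α=1/4: [19007/112, 2355/14, 1439/7]
after L5 α=5/7: [50087/392, 3055/49, 7043/49]
after L6 α=1/2: [81447/784, 10405/98, 5408/49]
rounded: [104, 106, 110]

query (0,0) [L1,L2,L3,L4,L5,L6] — begin 0,0,0
after L1 α=1/3: [254/3, 140/3, 196/3]
after L2 α=1/2: [617/6, 433/3, 284/3]
after L3 α=1/2: [1637/12, 925/6, 274/3]
after L4 α=4/7: [5461/28, 1861/14, 1142/7]
after L5 α=2/3: [4639/28, 2309/42, 4012/21]
after L6 α=1/5: [5094/35, 1856/21, 19702/105]
= [146, 88, 188]

at x=1,y=3 over L1,L2,L3,L4,L5,L6:
L1 α=1/8: [37/8, 23, 163/8]
L2 α=1/2: [125/16, 191/2, 2035/16]
L3 α=1/2: [829/32, 673/4, 4083/32]
L4 α=3/5: [10189/80, 769/10, 903/16]
L5 α=1/2: [23709/160, 2809/20, 1447/32]
L6 α=1/4: [81527/640, 10987/80, 11861/128]
rounded: [127, 137, 93]

at x=1,y=3 over L1,L2,L3,L4,L5:
after L1 α=1/8: [37/8, 23, 163/8]
after L2 α=1/2: [125/16, 191/2, 2035/16]
after L3 α=1/2: [829/32, 673/4, 4083/32]
after L4 α=3/5: [10189/80, 769/10, 903/16]
after L5 α=1/2: [23709/160, 2809/20, 1447/32]
→ [148, 140, 45]


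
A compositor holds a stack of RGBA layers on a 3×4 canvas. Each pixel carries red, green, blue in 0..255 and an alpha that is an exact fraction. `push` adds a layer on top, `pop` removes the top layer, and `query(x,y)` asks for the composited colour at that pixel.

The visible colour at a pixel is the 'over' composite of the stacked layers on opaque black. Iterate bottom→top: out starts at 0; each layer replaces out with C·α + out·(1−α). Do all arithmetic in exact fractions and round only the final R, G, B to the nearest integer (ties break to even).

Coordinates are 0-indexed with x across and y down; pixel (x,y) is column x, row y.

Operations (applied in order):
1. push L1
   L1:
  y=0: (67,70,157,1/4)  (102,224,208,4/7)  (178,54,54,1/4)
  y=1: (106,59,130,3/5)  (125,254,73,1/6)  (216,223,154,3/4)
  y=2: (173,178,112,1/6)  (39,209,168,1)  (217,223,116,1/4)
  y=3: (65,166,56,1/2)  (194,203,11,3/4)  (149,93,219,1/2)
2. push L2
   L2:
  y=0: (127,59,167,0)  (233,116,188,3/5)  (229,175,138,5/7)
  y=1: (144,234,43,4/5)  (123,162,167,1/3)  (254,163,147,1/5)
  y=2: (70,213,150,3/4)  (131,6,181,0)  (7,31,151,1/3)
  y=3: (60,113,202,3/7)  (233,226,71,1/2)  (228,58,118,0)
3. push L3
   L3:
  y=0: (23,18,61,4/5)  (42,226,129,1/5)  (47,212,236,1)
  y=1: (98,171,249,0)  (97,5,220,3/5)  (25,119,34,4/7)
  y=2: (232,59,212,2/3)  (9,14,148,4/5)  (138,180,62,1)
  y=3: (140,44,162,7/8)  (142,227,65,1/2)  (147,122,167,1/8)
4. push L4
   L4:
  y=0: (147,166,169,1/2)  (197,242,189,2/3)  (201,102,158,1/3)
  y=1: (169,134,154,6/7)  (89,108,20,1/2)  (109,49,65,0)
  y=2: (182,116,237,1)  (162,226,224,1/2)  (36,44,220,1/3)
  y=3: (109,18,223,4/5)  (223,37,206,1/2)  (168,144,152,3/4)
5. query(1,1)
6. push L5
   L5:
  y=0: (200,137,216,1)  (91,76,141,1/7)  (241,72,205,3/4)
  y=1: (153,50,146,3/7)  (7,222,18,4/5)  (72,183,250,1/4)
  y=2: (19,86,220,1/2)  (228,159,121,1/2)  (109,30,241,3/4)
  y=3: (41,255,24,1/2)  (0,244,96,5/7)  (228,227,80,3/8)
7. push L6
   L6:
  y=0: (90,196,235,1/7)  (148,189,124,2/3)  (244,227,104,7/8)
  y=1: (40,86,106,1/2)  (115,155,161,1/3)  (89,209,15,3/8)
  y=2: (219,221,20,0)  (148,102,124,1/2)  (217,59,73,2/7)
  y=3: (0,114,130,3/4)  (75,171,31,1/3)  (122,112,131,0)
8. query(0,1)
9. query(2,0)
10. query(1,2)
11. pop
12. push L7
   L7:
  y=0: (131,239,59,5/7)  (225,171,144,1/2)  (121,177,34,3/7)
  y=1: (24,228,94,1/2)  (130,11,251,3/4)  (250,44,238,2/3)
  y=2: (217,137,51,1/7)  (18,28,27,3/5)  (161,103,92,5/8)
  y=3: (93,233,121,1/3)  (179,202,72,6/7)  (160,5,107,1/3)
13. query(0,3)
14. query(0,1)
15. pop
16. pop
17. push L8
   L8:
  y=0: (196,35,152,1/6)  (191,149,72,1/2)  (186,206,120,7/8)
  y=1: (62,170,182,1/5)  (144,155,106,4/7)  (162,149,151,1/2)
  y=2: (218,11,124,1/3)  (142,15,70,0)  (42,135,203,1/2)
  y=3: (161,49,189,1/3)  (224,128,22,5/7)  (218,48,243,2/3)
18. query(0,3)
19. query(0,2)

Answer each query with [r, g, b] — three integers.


(1,1) stack=L1,L2,L3,L4; from [0,0,0]:
L1 α=1/6: [125/6, 127/3, 73/6]
L2 α=1/3: [494/9, 740/9, 574/9]
L3 α=3/5: [3607/45, 323/9, 7088/45]
L4 α=1/2: [3806/45, 1295/18, 3994/45]
→ [85, 72, 89]

query (0,1) [L1,L2,L3,L4,L5,L6] — begin 0,0,0
L1 α=3/5: [318/5, 177/5, 78]
L2 α=4/5: [3198/25, 4857/25, 50]
L3 α=0: [3198/25, 4857/25, 50]
L4 α=6/7: [28548/175, 24957/175, 974/7]
L5 α=3/7: [194517/1225, 126078/1225, 6962/49]
L6 α=1/2: [243517/2450, 115714/1225, 6078/49]
rounded: [99, 94, 124]

(2,0) stack=L1,L2,L3,L4,L5,L6; from [0,0,0]:
L1 α=1/4: [89/2, 27/2, 27/2]
L2 α=5/7: [1234/7, 902/7, 717/7]
L3 α=1: [47, 212, 236]
L4 α=1/3: [295/3, 526/3, 210]
L5 α=3/4: [616/3, 587/6, 825/4]
L6 α=7/8: [1435/6, 10121/48, 3737/32]
→ [239, 211, 117]

query (1,2) [L1,L2,L3,L4,L5,L6] — begin 0,0,0
after L1 α=1: [39, 209, 168]
after L2 α=0: [39, 209, 168]
after L3 α=4/5: [15, 53, 152]
after L4 α=1/2: [177/2, 279/2, 188]
after L5 α=1/2: [633/4, 597/4, 309/2]
after L6 α=1/2: [1225/8, 1005/8, 557/4]
→ [153, 126, 139]

query (0,3) [L1,L2,L3,L4,L5,L7] — begin 0,0,0
after L1 α=1/2: [65/2, 83, 28]
after L2 α=3/7: [310/7, 671/7, 718/7]
after L3 α=7/8: [3585/28, 2827/56, 1082/7]
after L4 α=4/5: [15793/140, 6859/280, 7326/35]
after L5 α=1/2: [21533/280, 78259/560, 4083/35]
after L7 α=1/3: [34553/420, 47833/280, 12401/105]
= [82, 171, 118]

at x=0,y=1 over L1,L2,L3,L4,L5,L7:
+L1 (α=3/5) → [318/5, 177/5, 78]
+L2 (α=4/5) → [3198/25, 4857/25, 50]
+L3 (α=0) → [3198/25, 4857/25, 50]
+L4 (α=6/7) → [28548/175, 24957/175, 974/7]
+L5 (α=3/7) → [194517/1225, 126078/1225, 6962/49]
+L7 (α=1/2) → [223917/2450, 202689/1225, 5784/49]
= [91, 165, 118]

(0,3) stack=L1,L2,L3,L4,L8; from [0,0,0]:
after L1 α=1/2: [65/2, 83, 28]
after L2 α=3/7: [310/7, 671/7, 718/7]
after L3 α=7/8: [3585/28, 2827/56, 1082/7]
after L4 α=4/5: [15793/140, 6859/280, 7326/35]
after L8 α=1/3: [9021/70, 4573/140, 7089/35]
rounded: [129, 33, 203]

(0,2) stack=L1,L2,L3,L4,L8; from [0,0,0]:
+L1 (α=1/6) → [173/6, 89/3, 56/3]
+L2 (α=3/4) → [1433/24, 1003/6, 703/6]
+L3 (α=2/3) → [12569/72, 1711/18, 3247/18]
+L4 (α=1) → [182, 116, 237]
+L8 (α=1/3) → [194, 81, 598/3]
→ [194, 81, 199]


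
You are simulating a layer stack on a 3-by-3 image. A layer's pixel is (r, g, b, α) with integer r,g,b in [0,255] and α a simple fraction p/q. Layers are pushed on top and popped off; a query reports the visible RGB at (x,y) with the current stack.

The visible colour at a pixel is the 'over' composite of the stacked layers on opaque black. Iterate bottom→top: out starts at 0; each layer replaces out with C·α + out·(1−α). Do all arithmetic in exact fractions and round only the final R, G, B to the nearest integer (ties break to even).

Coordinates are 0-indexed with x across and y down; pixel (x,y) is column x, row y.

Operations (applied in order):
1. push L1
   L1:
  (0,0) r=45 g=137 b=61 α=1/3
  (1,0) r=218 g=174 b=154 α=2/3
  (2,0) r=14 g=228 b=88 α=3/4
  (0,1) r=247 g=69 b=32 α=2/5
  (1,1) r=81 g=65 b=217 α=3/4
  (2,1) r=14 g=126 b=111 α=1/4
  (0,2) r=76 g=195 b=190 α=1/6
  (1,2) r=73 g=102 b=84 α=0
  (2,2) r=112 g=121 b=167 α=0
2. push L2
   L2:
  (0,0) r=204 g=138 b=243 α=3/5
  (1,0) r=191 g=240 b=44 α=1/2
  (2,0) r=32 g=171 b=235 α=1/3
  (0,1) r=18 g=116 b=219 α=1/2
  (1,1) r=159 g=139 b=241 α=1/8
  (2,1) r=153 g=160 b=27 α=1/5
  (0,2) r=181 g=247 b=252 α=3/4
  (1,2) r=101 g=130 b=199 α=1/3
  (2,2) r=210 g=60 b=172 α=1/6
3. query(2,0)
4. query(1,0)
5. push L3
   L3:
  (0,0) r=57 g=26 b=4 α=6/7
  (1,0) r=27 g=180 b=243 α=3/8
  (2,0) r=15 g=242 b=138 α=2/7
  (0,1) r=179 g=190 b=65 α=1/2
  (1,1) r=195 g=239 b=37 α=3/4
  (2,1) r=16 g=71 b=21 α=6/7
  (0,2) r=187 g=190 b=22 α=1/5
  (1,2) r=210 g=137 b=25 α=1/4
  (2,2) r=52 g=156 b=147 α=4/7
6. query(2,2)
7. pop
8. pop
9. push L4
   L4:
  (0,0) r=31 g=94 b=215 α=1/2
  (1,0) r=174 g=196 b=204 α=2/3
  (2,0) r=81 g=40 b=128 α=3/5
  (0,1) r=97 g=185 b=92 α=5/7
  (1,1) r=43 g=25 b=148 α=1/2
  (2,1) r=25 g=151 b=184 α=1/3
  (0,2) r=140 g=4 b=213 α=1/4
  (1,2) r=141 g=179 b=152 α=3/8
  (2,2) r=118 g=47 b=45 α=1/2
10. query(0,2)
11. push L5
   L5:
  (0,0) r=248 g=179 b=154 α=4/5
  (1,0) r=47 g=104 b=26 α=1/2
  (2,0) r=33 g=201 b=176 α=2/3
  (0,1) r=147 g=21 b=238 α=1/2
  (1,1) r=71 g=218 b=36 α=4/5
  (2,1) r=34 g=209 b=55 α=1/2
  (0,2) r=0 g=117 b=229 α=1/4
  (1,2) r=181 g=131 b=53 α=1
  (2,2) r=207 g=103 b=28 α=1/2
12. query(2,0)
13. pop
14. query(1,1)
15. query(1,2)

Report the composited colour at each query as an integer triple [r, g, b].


(2,0) stack=L1,L2; from [0,0,0]:
+L1 (α=3/4) → [21/2, 171, 66]
+L2 (α=1/3) → [53/3, 171, 367/3]
→ [18, 171, 122]

at x=1,y=0 over L1,L2:
+L1 (α=2/3) → [436/3, 116, 308/3]
+L2 (α=1/2) → [1009/6, 178, 220/3]
rounded: [168, 178, 73]

(2,2) stack=L1,L2,L3; from [0,0,0]:
L1 α=0: [0, 0, 0]
L2 α=1/6: [35, 10, 86/3]
L3 α=4/7: [313/7, 654/7, 674/7]
→ [45, 93, 96]

(0,2) stack=L1,L4; from [0,0,0]:
+L1 (α=1/6) → [38/3, 65/2, 95/3]
+L4 (α=1/4) → [89/2, 203/8, 77]
→ [44, 25, 77]

at x=2,y=0 over L1,L4,L5:
after L1 α=3/4: [21/2, 171, 66]
after L4 α=3/5: [264/5, 462/5, 516/5]
after L5 α=2/3: [198/5, 824/5, 2276/15]
= [40, 165, 152]

query (1,1) [L1,L4] — begin 0,0,0
after L1 α=3/4: [243/4, 195/4, 651/4]
after L4 α=1/2: [415/8, 295/8, 1243/8]
= [52, 37, 155]

at x=1,y=2 over L1,L4:
after L1 α=0: [0, 0, 0]
after L4 α=3/8: [423/8, 537/8, 57]
= [53, 67, 57]


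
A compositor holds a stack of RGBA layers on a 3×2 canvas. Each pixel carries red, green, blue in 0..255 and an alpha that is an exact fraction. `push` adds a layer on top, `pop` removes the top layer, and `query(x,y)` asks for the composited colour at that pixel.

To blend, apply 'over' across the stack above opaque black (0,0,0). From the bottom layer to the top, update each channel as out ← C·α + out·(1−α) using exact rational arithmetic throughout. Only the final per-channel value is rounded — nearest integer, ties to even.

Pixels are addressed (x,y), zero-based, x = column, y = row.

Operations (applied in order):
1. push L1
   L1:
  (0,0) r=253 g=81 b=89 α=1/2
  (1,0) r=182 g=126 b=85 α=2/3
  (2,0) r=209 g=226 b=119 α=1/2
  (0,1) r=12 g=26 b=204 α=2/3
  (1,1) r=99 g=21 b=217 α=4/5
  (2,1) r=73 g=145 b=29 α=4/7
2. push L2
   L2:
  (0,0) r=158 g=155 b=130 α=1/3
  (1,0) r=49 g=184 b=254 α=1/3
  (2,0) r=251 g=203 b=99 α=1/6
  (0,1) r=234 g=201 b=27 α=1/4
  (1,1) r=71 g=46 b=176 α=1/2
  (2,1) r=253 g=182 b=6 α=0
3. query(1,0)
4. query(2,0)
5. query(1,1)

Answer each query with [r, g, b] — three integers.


at x=1,y=0 over L1,L2:
+L1 (α=2/3) → [364/3, 84, 170/3]
+L2 (α=1/3) → [875/9, 352/3, 1102/9]
= [97, 117, 122]

query (2,0) [L1,L2] — begin 0,0,0
+L1 (α=1/2) → [209/2, 113, 119/2]
+L2 (α=1/6) → [1547/12, 128, 793/12]
rounded: [129, 128, 66]

query (1,1) [L1,L2] — begin 0,0,0
L1 α=4/5: [396/5, 84/5, 868/5]
L2 α=1/2: [751/10, 157/5, 874/5]
= [75, 31, 175]


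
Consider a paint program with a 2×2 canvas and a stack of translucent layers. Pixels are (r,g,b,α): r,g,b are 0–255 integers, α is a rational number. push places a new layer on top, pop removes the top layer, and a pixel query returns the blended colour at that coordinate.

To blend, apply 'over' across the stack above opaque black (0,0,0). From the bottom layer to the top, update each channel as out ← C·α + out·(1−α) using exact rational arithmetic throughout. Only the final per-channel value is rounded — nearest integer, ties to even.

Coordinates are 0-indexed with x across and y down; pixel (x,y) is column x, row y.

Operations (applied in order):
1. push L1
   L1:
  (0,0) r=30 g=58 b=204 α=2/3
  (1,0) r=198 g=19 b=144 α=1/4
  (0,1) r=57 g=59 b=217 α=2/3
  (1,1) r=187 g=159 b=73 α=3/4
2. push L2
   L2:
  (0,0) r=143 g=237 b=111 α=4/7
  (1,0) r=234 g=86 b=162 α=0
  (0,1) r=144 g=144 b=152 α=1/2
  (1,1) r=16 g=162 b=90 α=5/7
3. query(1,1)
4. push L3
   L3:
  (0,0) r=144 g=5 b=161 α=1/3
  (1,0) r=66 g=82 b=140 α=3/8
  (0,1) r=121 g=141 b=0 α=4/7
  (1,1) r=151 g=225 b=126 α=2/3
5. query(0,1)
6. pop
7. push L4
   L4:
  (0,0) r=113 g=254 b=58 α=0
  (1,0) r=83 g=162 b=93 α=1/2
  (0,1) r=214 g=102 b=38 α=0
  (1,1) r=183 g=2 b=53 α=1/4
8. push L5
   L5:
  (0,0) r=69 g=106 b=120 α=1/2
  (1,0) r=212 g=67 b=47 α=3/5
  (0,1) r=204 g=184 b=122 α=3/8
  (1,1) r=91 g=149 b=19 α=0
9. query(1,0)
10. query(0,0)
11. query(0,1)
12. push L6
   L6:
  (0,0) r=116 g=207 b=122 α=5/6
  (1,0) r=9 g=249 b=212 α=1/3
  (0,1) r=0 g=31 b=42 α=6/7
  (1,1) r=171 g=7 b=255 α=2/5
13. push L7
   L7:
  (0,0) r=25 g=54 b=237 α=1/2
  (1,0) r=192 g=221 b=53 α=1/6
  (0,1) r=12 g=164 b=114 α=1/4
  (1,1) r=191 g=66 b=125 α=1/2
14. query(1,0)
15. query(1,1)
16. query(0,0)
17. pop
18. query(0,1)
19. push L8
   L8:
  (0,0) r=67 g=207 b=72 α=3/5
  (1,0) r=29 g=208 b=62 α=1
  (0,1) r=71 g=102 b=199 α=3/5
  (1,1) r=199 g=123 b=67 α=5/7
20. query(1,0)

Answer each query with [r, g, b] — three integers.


(1,1) stack=L1,L2; from [0,0,0]:
+L1 (α=3/4) → [561/4, 477/4, 219/4]
+L2 (α=5/7) → [103/2, 2097/14, 1119/14]
rounded: [52, 150, 80]

(0,1) stack=L1,L2,L3; from [0,0,0]:
L1 α=2/3: [38, 118/3, 434/3]
L2 α=1/2: [91, 275/3, 445/3]
L3 α=4/7: [757/7, 839/7, 445/7]
= [108, 120, 64]

query (1,0) [L1,L2,L4,L5] — begin 0,0,0
L1 α=1/4: [99/2, 19/4, 36]
L2 α=0: [99/2, 19/4, 36]
L4 α=1/2: [265/4, 667/8, 129/2]
L5 α=3/5: [1537/10, 1471/20, 54]
= [154, 74, 54]

at x=0,y=0 over L1,L2,L4,L5:
+L1 (α=2/3) → [20, 116/3, 136]
+L2 (α=4/7) → [632/7, 152, 852/7]
+L4 (α=0) → [632/7, 152, 852/7]
+L5 (α=1/2) → [1115/14, 129, 846/7]
→ [80, 129, 121]

at x=0,y=1 over L1,L2,L4,L5:
after L1 α=2/3: [38, 118/3, 434/3]
after L2 α=1/2: [91, 275/3, 445/3]
after L4 α=0: [91, 275/3, 445/3]
after L5 α=3/8: [1067/8, 3031/24, 3323/24]
rounded: [133, 126, 138]

query (1,0) [L1,L2,L4,L5,L6,L7] — begin 0,0,0
after L1 α=1/4: [99/2, 19/4, 36]
after L2 α=0: [99/2, 19/4, 36]
after L4 α=1/2: [265/4, 667/8, 129/2]
after L5 α=3/5: [1537/10, 1471/20, 54]
after L6 α=1/3: [1582/15, 3961/30, 320/3]
after L7 α=1/6: [1079/9, 5287/36, 1759/18]
rounded: [120, 147, 98]

(1,1) stack=L1,L2,L4,L5,L6,L7; from [0,0,0]:
+L1 (α=3/4) → [561/4, 477/4, 219/4]
+L2 (α=5/7) → [103/2, 2097/14, 1119/14]
+L4 (α=1/4) → [675/8, 6319/56, 4099/56]
+L5 (α=0) → [675/8, 6319/56, 4099/56]
+L6 (α=2/5) → [4761/40, 19741/280, 40857/280]
+L7 (α=1/2) → [12401/80, 38221/560, 75857/560]
= [155, 68, 135]

query (0,0) [L1,L2,L4,L5,L6,L7] — begin 0,0,0
L1 α=2/3: [20, 116/3, 136]
L2 α=4/7: [632/7, 152, 852/7]
L4 α=0: [632/7, 152, 852/7]
L5 α=1/2: [1115/14, 129, 846/7]
L6 α=5/6: [9235/84, 194, 2558/21]
L7 α=1/2: [11335/168, 124, 7535/42]
rounded: [67, 124, 179]

(0,1) stack=L1,L2,L4,L5,L6; from [0,0,0]:
after L1 α=2/3: [38, 118/3, 434/3]
after L2 α=1/2: [91, 275/3, 445/3]
after L4 α=0: [91, 275/3, 445/3]
after L5 α=3/8: [1067/8, 3031/24, 3323/24]
after L6 α=6/7: [1067/56, 7495/168, 9371/168]
→ [19, 45, 56]

(1,0) stack=L1,L2,L4,L5,L6,L8; from [0,0,0]:
+L1 (α=1/4) → [99/2, 19/4, 36]
+L2 (α=0) → [99/2, 19/4, 36]
+L4 (α=1/2) → [265/4, 667/8, 129/2]
+L5 (α=3/5) → [1537/10, 1471/20, 54]
+L6 (α=1/3) → [1582/15, 3961/30, 320/3]
+L8 (α=1) → [29, 208, 62]
→ [29, 208, 62]
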